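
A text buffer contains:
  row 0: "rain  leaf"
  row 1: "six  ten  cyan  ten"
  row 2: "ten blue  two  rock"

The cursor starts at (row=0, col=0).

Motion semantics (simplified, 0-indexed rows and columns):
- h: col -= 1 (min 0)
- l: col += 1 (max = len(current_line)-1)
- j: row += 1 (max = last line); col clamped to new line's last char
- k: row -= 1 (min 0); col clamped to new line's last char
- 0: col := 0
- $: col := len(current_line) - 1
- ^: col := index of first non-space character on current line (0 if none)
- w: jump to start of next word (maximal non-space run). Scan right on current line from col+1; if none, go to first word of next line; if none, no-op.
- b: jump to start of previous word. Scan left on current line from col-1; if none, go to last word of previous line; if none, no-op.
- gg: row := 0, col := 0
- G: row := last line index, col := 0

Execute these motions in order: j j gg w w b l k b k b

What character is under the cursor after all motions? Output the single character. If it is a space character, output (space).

After 1 (j): row=1 col=0 char='s'
After 2 (j): row=2 col=0 char='t'
After 3 (gg): row=0 col=0 char='r'
After 4 (w): row=0 col=6 char='l'
After 5 (w): row=1 col=0 char='s'
After 6 (b): row=0 col=6 char='l'
After 7 (l): row=0 col=7 char='e'
After 8 (k): row=0 col=7 char='e'
After 9 (b): row=0 col=6 char='l'
After 10 (k): row=0 col=6 char='l'
After 11 (b): row=0 col=0 char='r'

Answer: r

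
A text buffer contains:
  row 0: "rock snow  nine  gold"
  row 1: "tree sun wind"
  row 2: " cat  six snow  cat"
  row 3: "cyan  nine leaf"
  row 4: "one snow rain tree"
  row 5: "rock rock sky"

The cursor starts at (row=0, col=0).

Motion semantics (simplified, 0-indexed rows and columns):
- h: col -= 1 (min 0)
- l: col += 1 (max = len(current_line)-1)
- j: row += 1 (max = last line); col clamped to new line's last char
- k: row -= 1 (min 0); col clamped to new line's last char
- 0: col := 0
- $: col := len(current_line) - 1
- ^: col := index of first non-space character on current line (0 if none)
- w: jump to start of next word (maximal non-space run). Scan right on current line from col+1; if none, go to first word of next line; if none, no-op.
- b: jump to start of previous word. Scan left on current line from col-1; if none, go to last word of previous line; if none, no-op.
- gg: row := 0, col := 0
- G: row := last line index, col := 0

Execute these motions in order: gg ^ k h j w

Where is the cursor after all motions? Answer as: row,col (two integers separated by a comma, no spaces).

After 1 (gg): row=0 col=0 char='r'
After 2 (^): row=0 col=0 char='r'
After 3 (k): row=0 col=0 char='r'
After 4 (h): row=0 col=0 char='r'
After 5 (j): row=1 col=0 char='t'
After 6 (w): row=1 col=5 char='s'

Answer: 1,5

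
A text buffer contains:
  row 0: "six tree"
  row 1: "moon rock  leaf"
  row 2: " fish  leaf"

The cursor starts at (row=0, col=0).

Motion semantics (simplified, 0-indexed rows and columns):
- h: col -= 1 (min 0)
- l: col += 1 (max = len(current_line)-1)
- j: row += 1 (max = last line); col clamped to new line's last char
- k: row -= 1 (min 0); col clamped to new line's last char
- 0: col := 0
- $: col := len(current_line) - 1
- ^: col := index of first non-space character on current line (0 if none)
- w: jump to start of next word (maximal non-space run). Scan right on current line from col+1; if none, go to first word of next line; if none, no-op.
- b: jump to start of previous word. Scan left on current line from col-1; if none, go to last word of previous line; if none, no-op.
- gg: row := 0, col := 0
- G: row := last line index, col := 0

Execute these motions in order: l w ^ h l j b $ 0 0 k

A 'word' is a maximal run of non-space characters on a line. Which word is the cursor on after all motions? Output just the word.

Answer: six

Derivation:
After 1 (l): row=0 col=1 char='i'
After 2 (w): row=0 col=4 char='t'
After 3 (^): row=0 col=0 char='s'
After 4 (h): row=0 col=0 char='s'
After 5 (l): row=0 col=1 char='i'
After 6 (j): row=1 col=1 char='o'
After 7 (b): row=1 col=0 char='m'
After 8 ($): row=1 col=14 char='f'
After 9 (0): row=1 col=0 char='m'
After 10 (0): row=1 col=0 char='m'
After 11 (k): row=0 col=0 char='s'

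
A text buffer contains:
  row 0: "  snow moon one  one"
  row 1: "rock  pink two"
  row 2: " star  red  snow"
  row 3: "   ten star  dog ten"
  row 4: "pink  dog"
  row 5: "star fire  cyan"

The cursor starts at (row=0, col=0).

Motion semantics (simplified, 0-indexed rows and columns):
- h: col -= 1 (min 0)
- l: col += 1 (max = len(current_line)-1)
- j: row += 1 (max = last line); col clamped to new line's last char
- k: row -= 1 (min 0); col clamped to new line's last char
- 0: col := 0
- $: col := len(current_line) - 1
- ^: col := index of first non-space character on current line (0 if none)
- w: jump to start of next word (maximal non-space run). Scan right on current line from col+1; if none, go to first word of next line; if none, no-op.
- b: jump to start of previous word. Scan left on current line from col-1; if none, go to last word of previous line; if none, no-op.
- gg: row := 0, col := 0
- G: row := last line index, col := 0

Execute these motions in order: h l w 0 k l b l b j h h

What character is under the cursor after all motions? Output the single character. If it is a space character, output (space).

Answer: r

Derivation:
After 1 (h): row=0 col=0 char='_'
After 2 (l): row=0 col=1 char='_'
After 3 (w): row=0 col=2 char='s'
After 4 (0): row=0 col=0 char='_'
After 5 (k): row=0 col=0 char='_'
After 6 (l): row=0 col=1 char='_'
After 7 (b): row=0 col=1 char='_'
After 8 (l): row=0 col=2 char='s'
After 9 (b): row=0 col=2 char='s'
After 10 (j): row=1 col=2 char='c'
After 11 (h): row=1 col=1 char='o'
After 12 (h): row=1 col=0 char='r'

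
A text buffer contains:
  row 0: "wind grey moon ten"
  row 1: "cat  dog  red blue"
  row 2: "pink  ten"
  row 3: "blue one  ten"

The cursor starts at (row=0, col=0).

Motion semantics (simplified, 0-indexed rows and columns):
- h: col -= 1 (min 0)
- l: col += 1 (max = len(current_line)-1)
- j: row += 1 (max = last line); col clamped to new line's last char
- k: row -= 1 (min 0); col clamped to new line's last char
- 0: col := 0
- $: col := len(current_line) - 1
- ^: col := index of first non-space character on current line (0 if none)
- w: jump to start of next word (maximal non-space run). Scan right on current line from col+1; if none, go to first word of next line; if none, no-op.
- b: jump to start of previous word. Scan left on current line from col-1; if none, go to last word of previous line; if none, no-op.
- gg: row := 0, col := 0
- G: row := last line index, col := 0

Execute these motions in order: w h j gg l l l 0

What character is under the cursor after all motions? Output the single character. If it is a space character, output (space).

After 1 (w): row=0 col=5 char='g'
After 2 (h): row=0 col=4 char='_'
After 3 (j): row=1 col=4 char='_'
After 4 (gg): row=0 col=0 char='w'
After 5 (l): row=0 col=1 char='i'
After 6 (l): row=0 col=2 char='n'
After 7 (l): row=0 col=3 char='d'
After 8 (0): row=0 col=0 char='w'

Answer: w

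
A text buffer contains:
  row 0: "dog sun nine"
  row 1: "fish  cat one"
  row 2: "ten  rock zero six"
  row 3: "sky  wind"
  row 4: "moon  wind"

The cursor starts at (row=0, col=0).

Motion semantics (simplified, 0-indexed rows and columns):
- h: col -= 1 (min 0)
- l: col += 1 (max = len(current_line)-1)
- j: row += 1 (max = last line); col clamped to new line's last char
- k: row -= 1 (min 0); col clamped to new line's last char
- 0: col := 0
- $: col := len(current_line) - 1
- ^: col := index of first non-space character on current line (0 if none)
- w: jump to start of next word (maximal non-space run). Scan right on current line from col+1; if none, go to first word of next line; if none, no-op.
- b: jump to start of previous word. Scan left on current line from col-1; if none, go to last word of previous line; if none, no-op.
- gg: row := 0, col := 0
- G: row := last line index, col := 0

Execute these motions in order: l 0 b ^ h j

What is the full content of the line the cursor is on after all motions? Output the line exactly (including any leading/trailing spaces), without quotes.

After 1 (l): row=0 col=1 char='o'
After 2 (0): row=0 col=0 char='d'
After 3 (b): row=0 col=0 char='d'
After 4 (^): row=0 col=0 char='d'
After 5 (h): row=0 col=0 char='d'
After 6 (j): row=1 col=0 char='f'

Answer: fish  cat one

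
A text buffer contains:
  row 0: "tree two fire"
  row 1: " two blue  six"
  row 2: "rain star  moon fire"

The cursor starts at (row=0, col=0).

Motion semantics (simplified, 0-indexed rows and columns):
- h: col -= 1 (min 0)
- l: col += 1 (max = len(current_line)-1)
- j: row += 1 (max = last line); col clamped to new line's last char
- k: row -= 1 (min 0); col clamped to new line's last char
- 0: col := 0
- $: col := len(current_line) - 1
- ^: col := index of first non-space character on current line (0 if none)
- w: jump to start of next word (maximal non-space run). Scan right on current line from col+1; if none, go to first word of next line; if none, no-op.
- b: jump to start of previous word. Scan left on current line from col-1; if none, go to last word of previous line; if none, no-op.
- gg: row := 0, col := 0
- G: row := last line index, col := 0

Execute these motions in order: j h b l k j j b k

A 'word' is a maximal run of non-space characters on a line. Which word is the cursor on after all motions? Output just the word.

Answer: blue

Derivation:
After 1 (j): row=1 col=0 char='_'
After 2 (h): row=1 col=0 char='_'
After 3 (b): row=0 col=9 char='f'
After 4 (l): row=0 col=10 char='i'
After 5 (k): row=0 col=10 char='i'
After 6 (j): row=1 col=10 char='_'
After 7 (j): row=2 col=10 char='_'
After 8 (b): row=2 col=5 char='s'
After 9 (k): row=1 col=5 char='b'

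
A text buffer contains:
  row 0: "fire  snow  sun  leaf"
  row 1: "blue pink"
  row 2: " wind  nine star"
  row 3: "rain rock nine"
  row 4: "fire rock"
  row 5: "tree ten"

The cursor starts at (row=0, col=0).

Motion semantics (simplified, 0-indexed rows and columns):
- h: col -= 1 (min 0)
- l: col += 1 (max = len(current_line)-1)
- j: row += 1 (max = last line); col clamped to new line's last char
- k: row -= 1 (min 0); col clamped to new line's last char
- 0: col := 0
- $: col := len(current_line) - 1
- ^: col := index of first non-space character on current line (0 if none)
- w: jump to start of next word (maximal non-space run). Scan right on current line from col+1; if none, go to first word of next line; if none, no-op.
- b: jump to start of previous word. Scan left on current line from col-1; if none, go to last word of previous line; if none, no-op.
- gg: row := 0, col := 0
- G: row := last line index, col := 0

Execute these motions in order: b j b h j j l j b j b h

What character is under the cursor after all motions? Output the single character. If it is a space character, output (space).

After 1 (b): row=0 col=0 char='f'
After 2 (j): row=1 col=0 char='b'
After 3 (b): row=0 col=17 char='l'
After 4 (h): row=0 col=16 char='_'
After 5 (j): row=1 col=8 char='k'
After 6 (j): row=2 col=8 char='i'
After 7 (l): row=2 col=9 char='n'
After 8 (j): row=3 col=9 char='_'
After 9 (b): row=3 col=5 char='r'
After 10 (j): row=4 col=5 char='r'
After 11 (b): row=4 col=0 char='f'
After 12 (h): row=4 col=0 char='f'

Answer: f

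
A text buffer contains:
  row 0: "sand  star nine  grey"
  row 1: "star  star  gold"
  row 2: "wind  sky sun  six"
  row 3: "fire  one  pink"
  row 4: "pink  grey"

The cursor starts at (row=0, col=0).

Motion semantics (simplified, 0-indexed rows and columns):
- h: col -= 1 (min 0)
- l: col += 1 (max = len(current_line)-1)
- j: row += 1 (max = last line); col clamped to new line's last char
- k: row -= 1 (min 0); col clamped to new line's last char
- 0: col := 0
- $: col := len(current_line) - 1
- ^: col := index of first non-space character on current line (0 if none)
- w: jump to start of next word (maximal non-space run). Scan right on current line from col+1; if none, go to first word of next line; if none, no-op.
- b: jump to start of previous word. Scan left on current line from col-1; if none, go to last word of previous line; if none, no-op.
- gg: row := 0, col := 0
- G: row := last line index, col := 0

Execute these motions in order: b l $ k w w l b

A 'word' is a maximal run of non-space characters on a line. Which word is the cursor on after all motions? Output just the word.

After 1 (b): row=0 col=0 char='s'
After 2 (l): row=0 col=1 char='a'
After 3 ($): row=0 col=20 char='y'
After 4 (k): row=0 col=20 char='y'
After 5 (w): row=1 col=0 char='s'
After 6 (w): row=1 col=6 char='s'
After 7 (l): row=1 col=7 char='t'
After 8 (b): row=1 col=6 char='s'

Answer: star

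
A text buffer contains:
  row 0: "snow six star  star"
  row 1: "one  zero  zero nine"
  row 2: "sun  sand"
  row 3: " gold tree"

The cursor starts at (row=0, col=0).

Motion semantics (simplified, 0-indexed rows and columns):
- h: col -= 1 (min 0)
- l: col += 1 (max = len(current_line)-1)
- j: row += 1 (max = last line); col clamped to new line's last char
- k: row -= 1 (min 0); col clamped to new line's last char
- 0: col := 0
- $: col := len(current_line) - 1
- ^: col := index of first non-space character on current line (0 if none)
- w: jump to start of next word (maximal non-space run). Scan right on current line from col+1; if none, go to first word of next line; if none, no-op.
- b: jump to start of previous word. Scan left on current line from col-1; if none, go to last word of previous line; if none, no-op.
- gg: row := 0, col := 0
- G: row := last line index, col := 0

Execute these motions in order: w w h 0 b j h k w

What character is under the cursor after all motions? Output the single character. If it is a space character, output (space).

After 1 (w): row=0 col=5 char='s'
After 2 (w): row=0 col=9 char='s'
After 3 (h): row=0 col=8 char='_'
After 4 (0): row=0 col=0 char='s'
After 5 (b): row=0 col=0 char='s'
After 6 (j): row=1 col=0 char='o'
After 7 (h): row=1 col=0 char='o'
After 8 (k): row=0 col=0 char='s'
After 9 (w): row=0 col=5 char='s'

Answer: s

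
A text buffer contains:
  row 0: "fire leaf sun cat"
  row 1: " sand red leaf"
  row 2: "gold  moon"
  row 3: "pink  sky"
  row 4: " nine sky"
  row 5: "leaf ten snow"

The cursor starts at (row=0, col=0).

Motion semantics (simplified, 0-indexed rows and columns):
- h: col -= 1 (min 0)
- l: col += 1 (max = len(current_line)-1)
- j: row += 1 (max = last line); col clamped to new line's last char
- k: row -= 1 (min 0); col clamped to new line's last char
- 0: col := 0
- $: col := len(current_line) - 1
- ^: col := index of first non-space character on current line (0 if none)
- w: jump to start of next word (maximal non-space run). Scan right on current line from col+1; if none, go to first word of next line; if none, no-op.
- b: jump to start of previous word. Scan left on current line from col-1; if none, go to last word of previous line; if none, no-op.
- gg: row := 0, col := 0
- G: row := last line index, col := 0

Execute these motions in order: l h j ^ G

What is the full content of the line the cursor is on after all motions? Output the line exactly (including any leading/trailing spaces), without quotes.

Answer: leaf ten snow

Derivation:
After 1 (l): row=0 col=1 char='i'
After 2 (h): row=0 col=0 char='f'
After 3 (j): row=1 col=0 char='_'
After 4 (^): row=1 col=1 char='s'
After 5 (G): row=5 col=0 char='l'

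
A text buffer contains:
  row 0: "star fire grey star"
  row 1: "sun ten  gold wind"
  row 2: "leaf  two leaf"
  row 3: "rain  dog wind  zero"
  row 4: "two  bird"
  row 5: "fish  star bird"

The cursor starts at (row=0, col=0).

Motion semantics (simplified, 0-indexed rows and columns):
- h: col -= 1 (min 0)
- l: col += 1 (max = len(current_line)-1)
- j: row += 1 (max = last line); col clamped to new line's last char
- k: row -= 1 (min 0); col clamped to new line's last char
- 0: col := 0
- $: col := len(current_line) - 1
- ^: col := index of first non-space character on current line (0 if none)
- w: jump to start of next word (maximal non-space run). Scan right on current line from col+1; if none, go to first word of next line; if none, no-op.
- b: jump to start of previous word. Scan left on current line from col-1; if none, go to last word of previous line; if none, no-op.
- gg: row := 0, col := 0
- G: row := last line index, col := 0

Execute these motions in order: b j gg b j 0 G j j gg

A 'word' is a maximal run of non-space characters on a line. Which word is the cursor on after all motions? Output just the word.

After 1 (b): row=0 col=0 char='s'
After 2 (j): row=1 col=0 char='s'
After 3 (gg): row=0 col=0 char='s'
After 4 (b): row=0 col=0 char='s'
After 5 (j): row=1 col=0 char='s'
After 6 (0): row=1 col=0 char='s'
After 7 (G): row=5 col=0 char='f'
After 8 (j): row=5 col=0 char='f'
After 9 (j): row=5 col=0 char='f'
After 10 (gg): row=0 col=0 char='s'

Answer: star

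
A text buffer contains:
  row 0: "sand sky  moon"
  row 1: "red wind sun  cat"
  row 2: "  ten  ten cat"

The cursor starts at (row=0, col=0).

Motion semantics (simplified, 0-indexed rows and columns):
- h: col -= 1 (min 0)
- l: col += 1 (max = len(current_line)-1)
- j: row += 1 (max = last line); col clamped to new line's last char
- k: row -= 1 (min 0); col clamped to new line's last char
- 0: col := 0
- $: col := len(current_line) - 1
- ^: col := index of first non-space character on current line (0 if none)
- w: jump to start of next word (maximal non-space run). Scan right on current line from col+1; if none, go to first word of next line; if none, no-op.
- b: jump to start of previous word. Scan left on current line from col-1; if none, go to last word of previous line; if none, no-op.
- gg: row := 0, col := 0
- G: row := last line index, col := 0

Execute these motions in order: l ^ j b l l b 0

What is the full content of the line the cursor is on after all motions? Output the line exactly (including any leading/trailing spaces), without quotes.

After 1 (l): row=0 col=1 char='a'
After 2 (^): row=0 col=0 char='s'
After 3 (j): row=1 col=0 char='r'
After 4 (b): row=0 col=10 char='m'
After 5 (l): row=0 col=11 char='o'
After 6 (l): row=0 col=12 char='o'
After 7 (b): row=0 col=10 char='m'
After 8 (0): row=0 col=0 char='s'

Answer: sand sky  moon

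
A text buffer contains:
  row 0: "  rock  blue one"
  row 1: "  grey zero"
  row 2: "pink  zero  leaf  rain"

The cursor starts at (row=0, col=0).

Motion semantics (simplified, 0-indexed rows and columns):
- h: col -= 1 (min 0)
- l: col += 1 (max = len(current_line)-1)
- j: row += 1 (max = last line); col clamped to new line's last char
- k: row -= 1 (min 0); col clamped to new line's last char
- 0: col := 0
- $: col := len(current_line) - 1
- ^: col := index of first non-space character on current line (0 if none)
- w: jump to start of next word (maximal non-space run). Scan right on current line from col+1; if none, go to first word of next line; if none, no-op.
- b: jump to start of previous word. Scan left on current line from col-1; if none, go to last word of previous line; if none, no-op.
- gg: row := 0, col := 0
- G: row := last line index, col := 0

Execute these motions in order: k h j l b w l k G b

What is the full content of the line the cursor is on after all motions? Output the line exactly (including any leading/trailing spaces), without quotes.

Answer:   grey zero

Derivation:
After 1 (k): row=0 col=0 char='_'
After 2 (h): row=0 col=0 char='_'
After 3 (j): row=1 col=0 char='_'
After 4 (l): row=1 col=1 char='_'
After 5 (b): row=0 col=13 char='o'
After 6 (w): row=1 col=2 char='g'
After 7 (l): row=1 col=3 char='r'
After 8 (k): row=0 col=3 char='o'
After 9 (G): row=2 col=0 char='p'
After 10 (b): row=1 col=7 char='z'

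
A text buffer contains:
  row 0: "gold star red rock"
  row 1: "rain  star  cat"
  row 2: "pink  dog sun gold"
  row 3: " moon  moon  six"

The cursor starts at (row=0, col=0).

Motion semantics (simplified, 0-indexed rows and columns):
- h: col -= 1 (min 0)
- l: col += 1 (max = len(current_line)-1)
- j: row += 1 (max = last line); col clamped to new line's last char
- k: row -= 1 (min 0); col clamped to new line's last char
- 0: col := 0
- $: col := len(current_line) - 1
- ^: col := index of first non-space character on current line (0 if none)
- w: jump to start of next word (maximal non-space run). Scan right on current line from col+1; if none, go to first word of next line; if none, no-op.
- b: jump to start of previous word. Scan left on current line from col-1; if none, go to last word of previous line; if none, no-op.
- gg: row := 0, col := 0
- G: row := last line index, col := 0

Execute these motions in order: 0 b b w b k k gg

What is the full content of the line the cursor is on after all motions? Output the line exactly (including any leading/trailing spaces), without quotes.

Answer: gold star red rock

Derivation:
After 1 (0): row=0 col=0 char='g'
After 2 (b): row=0 col=0 char='g'
After 3 (b): row=0 col=0 char='g'
After 4 (w): row=0 col=5 char='s'
After 5 (b): row=0 col=0 char='g'
After 6 (k): row=0 col=0 char='g'
After 7 (k): row=0 col=0 char='g'
After 8 (gg): row=0 col=0 char='g'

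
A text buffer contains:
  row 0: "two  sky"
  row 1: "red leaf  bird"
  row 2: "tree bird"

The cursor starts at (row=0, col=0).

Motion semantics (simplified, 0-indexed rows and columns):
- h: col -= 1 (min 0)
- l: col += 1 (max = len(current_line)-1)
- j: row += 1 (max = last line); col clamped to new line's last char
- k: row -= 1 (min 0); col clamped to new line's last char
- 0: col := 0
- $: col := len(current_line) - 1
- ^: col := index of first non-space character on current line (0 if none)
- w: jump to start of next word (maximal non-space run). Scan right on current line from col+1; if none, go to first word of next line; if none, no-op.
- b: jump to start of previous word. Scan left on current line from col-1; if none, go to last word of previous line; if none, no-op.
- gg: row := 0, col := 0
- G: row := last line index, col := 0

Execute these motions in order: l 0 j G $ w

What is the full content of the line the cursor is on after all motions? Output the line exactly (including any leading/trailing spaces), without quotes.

After 1 (l): row=0 col=1 char='w'
After 2 (0): row=0 col=0 char='t'
After 3 (j): row=1 col=0 char='r'
After 4 (G): row=2 col=0 char='t'
After 5 ($): row=2 col=8 char='d'
After 6 (w): row=2 col=8 char='d'

Answer: tree bird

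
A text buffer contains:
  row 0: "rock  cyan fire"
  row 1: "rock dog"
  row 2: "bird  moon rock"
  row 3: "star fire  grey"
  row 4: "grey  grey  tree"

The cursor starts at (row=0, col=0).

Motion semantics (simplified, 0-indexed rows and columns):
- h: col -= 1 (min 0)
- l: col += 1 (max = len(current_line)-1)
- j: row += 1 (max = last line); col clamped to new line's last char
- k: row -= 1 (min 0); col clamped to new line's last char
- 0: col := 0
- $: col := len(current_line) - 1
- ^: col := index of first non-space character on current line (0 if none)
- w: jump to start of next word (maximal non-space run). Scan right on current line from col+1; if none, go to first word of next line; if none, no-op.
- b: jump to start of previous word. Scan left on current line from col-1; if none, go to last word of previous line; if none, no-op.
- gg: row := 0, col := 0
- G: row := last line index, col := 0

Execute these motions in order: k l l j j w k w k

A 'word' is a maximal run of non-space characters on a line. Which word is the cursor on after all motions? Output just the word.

After 1 (k): row=0 col=0 char='r'
After 2 (l): row=0 col=1 char='o'
After 3 (l): row=0 col=2 char='c'
After 4 (j): row=1 col=2 char='c'
After 5 (j): row=2 col=2 char='r'
After 6 (w): row=2 col=6 char='m'
After 7 (k): row=1 col=6 char='o'
After 8 (w): row=2 col=0 char='b'
After 9 (k): row=1 col=0 char='r'

Answer: rock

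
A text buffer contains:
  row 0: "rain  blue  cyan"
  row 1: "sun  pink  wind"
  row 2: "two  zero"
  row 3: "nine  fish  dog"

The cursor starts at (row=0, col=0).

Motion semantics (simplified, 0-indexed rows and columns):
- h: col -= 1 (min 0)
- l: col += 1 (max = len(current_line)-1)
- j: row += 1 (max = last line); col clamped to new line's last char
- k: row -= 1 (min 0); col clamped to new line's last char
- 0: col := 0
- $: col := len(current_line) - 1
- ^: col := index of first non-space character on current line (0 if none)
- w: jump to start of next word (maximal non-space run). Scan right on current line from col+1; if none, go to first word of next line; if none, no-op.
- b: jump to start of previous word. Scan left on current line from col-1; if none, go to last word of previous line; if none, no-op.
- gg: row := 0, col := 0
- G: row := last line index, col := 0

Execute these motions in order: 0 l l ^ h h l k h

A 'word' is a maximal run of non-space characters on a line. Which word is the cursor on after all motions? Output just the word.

After 1 (0): row=0 col=0 char='r'
After 2 (l): row=0 col=1 char='a'
After 3 (l): row=0 col=2 char='i'
After 4 (^): row=0 col=0 char='r'
After 5 (h): row=0 col=0 char='r'
After 6 (h): row=0 col=0 char='r'
After 7 (l): row=0 col=1 char='a'
After 8 (k): row=0 col=1 char='a'
After 9 (h): row=0 col=0 char='r'

Answer: rain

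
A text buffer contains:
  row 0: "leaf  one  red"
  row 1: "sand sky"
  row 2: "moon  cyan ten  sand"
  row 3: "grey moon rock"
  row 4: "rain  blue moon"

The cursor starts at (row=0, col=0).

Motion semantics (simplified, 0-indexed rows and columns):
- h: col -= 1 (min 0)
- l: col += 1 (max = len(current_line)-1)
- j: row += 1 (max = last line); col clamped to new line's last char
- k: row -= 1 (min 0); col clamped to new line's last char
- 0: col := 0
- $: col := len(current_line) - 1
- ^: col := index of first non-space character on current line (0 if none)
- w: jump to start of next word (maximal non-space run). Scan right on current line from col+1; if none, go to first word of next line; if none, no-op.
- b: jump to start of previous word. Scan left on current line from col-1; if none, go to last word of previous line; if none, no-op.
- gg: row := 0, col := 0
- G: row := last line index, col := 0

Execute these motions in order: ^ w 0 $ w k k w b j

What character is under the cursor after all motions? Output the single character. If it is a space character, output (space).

After 1 (^): row=0 col=0 char='l'
After 2 (w): row=0 col=6 char='o'
After 3 (0): row=0 col=0 char='l'
After 4 ($): row=0 col=13 char='d'
After 5 (w): row=1 col=0 char='s'
After 6 (k): row=0 col=0 char='l'
After 7 (k): row=0 col=0 char='l'
After 8 (w): row=0 col=6 char='o'
After 9 (b): row=0 col=0 char='l'
After 10 (j): row=1 col=0 char='s'

Answer: s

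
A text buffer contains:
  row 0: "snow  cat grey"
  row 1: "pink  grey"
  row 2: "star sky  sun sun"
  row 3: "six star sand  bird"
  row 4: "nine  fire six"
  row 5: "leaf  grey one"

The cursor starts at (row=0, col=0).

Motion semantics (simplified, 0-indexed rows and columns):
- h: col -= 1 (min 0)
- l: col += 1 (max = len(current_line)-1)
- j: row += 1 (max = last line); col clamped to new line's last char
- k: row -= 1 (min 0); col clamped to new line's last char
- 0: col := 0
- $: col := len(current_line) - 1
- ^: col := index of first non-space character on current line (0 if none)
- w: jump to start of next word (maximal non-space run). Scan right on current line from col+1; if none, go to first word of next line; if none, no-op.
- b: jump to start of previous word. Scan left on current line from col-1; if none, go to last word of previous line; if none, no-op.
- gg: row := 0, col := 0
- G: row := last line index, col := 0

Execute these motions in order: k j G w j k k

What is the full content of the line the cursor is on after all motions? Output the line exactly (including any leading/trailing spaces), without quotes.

After 1 (k): row=0 col=0 char='s'
After 2 (j): row=1 col=0 char='p'
After 3 (G): row=5 col=0 char='l'
After 4 (w): row=5 col=6 char='g'
After 5 (j): row=5 col=6 char='g'
After 6 (k): row=4 col=6 char='f'
After 7 (k): row=3 col=6 char='a'

Answer: six star sand  bird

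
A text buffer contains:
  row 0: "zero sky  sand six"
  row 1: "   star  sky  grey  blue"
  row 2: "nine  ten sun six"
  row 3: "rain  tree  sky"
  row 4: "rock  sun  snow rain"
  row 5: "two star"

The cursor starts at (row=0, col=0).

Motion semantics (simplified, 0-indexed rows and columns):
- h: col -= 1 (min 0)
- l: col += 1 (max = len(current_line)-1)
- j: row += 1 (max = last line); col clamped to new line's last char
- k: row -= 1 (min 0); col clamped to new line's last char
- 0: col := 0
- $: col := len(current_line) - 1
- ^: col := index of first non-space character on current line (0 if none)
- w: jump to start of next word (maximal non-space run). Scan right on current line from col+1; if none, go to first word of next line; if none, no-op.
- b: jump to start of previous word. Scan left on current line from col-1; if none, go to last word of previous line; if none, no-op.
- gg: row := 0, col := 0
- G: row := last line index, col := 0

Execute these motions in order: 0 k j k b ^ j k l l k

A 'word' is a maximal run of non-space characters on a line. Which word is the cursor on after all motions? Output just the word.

After 1 (0): row=0 col=0 char='z'
After 2 (k): row=0 col=0 char='z'
After 3 (j): row=1 col=0 char='_'
After 4 (k): row=0 col=0 char='z'
After 5 (b): row=0 col=0 char='z'
After 6 (^): row=0 col=0 char='z'
After 7 (j): row=1 col=0 char='_'
After 8 (k): row=0 col=0 char='z'
After 9 (l): row=0 col=1 char='e'
After 10 (l): row=0 col=2 char='r'
After 11 (k): row=0 col=2 char='r'

Answer: zero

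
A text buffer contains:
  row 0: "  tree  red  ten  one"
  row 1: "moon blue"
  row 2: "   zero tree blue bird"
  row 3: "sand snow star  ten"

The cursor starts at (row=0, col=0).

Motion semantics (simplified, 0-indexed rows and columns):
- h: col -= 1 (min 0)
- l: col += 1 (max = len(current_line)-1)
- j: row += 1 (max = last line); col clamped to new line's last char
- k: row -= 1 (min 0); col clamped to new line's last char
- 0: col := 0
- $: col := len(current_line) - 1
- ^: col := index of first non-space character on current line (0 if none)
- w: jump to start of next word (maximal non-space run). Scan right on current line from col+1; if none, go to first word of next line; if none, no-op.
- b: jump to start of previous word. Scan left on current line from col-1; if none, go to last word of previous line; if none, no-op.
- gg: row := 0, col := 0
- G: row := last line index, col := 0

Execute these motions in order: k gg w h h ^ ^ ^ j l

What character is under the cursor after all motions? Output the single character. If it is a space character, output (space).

Answer: n

Derivation:
After 1 (k): row=0 col=0 char='_'
After 2 (gg): row=0 col=0 char='_'
After 3 (w): row=0 col=2 char='t'
After 4 (h): row=0 col=1 char='_'
After 5 (h): row=0 col=0 char='_'
After 6 (^): row=0 col=2 char='t'
After 7 (^): row=0 col=2 char='t'
After 8 (^): row=0 col=2 char='t'
After 9 (j): row=1 col=2 char='o'
After 10 (l): row=1 col=3 char='n'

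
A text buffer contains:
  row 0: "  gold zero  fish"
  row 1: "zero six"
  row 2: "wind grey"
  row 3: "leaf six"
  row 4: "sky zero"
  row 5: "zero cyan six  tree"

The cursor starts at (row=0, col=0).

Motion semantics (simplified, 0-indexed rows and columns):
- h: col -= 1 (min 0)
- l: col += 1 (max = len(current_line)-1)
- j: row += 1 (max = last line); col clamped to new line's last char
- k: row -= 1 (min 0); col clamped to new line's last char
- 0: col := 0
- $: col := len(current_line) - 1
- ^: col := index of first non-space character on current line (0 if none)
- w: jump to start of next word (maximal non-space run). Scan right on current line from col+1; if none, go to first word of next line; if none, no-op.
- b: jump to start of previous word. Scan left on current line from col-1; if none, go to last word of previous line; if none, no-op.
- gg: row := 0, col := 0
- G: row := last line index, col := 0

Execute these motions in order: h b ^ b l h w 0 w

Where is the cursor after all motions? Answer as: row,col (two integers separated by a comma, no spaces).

Answer: 0,2

Derivation:
After 1 (h): row=0 col=0 char='_'
After 2 (b): row=0 col=0 char='_'
After 3 (^): row=0 col=2 char='g'
After 4 (b): row=0 col=2 char='g'
After 5 (l): row=0 col=3 char='o'
After 6 (h): row=0 col=2 char='g'
After 7 (w): row=0 col=7 char='z'
After 8 (0): row=0 col=0 char='_'
After 9 (w): row=0 col=2 char='g'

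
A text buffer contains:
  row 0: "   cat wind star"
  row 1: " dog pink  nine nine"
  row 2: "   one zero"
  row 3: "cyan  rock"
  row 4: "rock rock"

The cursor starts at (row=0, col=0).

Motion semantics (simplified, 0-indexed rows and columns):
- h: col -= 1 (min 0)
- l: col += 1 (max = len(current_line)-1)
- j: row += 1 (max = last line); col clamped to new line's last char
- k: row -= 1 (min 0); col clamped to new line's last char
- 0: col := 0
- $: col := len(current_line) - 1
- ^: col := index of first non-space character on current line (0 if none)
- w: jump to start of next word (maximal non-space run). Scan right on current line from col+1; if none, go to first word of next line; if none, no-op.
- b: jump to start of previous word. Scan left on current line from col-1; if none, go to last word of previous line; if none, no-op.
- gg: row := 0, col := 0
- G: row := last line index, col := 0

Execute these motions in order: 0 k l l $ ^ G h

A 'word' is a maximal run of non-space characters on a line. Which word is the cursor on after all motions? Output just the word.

After 1 (0): row=0 col=0 char='_'
After 2 (k): row=0 col=0 char='_'
After 3 (l): row=0 col=1 char='_'
After 4 (l): row=0 col=2 char='_'
After 5 ($): row=0 col=15 char='r'
After 6 (^): row=0 col=3 char='c'
After 7 (G): row=4 col=0 char='r'
After 8 (h): row=4 col=0 char='r'

Answer: rock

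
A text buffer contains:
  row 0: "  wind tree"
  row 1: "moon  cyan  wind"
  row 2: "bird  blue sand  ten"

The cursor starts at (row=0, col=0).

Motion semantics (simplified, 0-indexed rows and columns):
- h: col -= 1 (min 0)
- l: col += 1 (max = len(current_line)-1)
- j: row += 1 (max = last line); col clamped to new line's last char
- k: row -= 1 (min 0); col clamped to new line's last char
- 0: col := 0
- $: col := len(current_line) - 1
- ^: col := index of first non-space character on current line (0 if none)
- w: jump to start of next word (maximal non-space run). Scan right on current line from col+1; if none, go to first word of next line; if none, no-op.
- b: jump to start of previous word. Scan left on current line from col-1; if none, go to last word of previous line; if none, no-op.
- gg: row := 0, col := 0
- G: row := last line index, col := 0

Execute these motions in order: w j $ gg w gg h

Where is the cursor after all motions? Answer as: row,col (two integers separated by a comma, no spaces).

After 1 (w): row=0 col=2 char='w'
After 2 (j): row=1 col=2 char='o'
After 3 ($): row=1 col=15 char='d'
After 4 (gg): row=0 col=0 char='_'
After 5 (w): row=0 col=2 char='w'
After 6 (gg): row=0 col=0 char='_'
After 7 (h): row=0 col=0 char='_'

Answer: 0,0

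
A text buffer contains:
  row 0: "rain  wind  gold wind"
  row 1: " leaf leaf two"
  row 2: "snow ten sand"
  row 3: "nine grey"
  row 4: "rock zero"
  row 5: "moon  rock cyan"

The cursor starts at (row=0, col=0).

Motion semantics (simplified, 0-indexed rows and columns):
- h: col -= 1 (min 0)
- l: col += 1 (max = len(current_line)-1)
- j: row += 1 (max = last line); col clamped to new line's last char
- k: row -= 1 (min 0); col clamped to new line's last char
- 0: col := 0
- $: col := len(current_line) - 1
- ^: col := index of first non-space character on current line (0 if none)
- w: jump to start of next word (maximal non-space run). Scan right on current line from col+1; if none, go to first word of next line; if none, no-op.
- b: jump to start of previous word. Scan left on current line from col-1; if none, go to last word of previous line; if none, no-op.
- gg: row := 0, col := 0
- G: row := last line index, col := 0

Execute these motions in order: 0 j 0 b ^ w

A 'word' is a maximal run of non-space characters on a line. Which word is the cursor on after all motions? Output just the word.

Answer: wind

Derivation:
After 1 (0): row=0 col=0 char='r'
After 2 (j): row=1 col=0 char='_'
After 3 (0): row=1 col=0 char='_'
After 4 (b): row=0 col=17 char='w'
After 5 (^): row=0 col=0 char='r'
After 6 (w): row=0 col=6 char='w'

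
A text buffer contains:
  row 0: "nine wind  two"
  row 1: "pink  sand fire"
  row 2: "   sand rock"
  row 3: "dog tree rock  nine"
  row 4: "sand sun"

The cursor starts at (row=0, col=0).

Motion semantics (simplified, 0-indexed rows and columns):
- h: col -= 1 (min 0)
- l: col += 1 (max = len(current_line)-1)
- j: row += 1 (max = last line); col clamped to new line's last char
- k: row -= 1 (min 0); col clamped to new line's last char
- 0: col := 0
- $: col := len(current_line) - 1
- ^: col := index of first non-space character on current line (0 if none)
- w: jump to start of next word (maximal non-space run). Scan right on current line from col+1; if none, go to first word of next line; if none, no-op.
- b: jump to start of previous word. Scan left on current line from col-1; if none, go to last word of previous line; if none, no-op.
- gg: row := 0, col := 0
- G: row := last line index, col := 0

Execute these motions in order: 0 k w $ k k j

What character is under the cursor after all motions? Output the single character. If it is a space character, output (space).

Answer: r

Derivation:
After 1 (0): row=0 col=0 char='n'
After 2 (k): row=0 col=0 char='n'
After 3 (w): row=0 col=5 char='w'
After 4 ($): row=0 col=13 char='o'
After 5 (k): row=0 col=13 char='o'
After 6 (k): row=0 col=13 char='o'
After 7 (j): row=1 col=13 char='r'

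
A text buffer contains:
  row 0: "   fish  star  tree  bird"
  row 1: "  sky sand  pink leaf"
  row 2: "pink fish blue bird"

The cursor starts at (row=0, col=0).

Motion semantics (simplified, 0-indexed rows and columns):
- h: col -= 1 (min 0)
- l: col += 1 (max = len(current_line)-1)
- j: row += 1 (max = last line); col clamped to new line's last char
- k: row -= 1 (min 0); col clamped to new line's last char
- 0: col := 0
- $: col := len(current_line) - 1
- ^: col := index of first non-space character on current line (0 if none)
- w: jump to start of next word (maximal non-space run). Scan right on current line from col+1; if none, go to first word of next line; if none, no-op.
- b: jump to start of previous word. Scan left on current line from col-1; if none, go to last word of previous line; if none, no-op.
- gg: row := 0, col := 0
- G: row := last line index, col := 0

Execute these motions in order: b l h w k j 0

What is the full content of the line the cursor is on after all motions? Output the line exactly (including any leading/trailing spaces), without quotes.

Answer:   sky sand  pink leaf

Derivation:
After 1 (b): row=0 col=0 char='_'
After 2 (l): row=0 col=1 char='_'
After 3 (h): row=0 col=0 char='_'
After 4 (w): row=0 col=3 char='f'
After 5 (k): row=0 col=3 char='f'
After 6 (j): row=1 col=3 char='k'
After 7 (0): row=1 col=0 char='_'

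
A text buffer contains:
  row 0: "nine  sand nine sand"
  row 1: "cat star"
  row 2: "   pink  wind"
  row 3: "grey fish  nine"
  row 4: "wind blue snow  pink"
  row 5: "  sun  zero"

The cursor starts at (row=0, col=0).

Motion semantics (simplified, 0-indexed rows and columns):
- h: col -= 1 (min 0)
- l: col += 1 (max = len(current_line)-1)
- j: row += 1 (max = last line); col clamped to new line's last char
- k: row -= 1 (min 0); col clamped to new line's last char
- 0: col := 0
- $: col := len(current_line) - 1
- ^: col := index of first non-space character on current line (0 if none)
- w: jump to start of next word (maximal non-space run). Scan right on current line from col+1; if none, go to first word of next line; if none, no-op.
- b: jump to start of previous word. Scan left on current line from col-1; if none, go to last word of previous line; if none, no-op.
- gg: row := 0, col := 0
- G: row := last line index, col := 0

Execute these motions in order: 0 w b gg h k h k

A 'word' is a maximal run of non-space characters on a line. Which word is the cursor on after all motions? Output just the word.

After 1 (0): row=0 col=0 char='n'
After 2 (w): row=0 col=6 char='s'
After 3 (b): row=0 col=0 char='n'
After 4 (gg): row=0 col=0 char='n'
After 5 (h): row=0 col=0 char='n'
After 6 (k): row=0 col=0 char='n'
After 7 (h): row=0 col=0 char='n'
After 8 (k): row=0 col=0 char='n'

Answer: nine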